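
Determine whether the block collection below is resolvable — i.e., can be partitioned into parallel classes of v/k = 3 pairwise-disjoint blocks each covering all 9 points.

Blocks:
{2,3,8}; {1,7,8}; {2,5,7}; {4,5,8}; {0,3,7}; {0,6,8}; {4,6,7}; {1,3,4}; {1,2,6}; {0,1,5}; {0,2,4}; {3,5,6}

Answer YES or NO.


v = 9, block size k = 3, number of blocks = 12.
For resolvability, blocks must partition into parallel classes of size v/k = 3.
Total blocks must therefore be a multiple of 3: 12 = 3·4 + 0 ⇒ divisible ✓.
Greedy packing gives 4 candidate class(es). Each should be a full parallel class (size 3, covers all 9 points).
  Class 1 (3 blocks): {2,3,8}; {4,6,7}; {0,1,5}. Points covered: [0, 1, 2, 3, 4, 5, 6, 7, 8].
  Class 2 (3 blocks): {1,7,8}; {0,2,4}; {3,5,6}. Points covered: [0, 1, 2, 3, 4, 5, 6, 7, 8].
  Class 3 (3 blocks): {2,5,7}; {0,6,8}; {1,3,4}. Points covered: [0, 1, 2, 3, 4, 5, 6, 7, 8].
  Class 4 (3 blocks): {4,5,8}; {0,3,7}; {1,2,6}. Points covered: [0, 1, 2, 3, 4, 5, 6, 7, 8].
All classes full (size 3)? YES. All classes cover every point? YES.
Resolvable? YES.

YES


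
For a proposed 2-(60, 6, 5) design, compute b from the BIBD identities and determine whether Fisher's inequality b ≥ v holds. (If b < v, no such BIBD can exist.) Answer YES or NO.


r = λ(v − 1)/(k − 1) = 5·59/5 = 59.
b = vr/k = 60·59/6 = 590.
Fisher's inequality: b ≥ v ⇔ 590 ≥ 60? YES.

YES


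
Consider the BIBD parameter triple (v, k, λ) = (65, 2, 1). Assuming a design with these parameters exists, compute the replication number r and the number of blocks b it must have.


Any 2-(v, k, λ) BIBD satisfies two necessary conditions:
  (i)  Each point sits in r blocks, and counting incidences through any fixed point gives r(k − 1) = λ(v − 1), so r = λ(v − 1)/(k − 1).
  (ii) Total incidences bk = vr, so b = vr/k.
Step 1: r = λ(v − 1)/(k − 1) = 1·(65 − 1)/(2 − 1) = 1·64/1 = 64/1 = 64.
Step 2: b = vr/k = 65·64/2 = 4160/2 = 2080.
Check integrality: r = 64 ∈ Z ✓, b = 2080 ∈ Z ✓.
(These identities are necessary conditions: they determine r and b for any design with these parameters, but do not by themselves prove that one exists.)

r = 64, b = 2080.


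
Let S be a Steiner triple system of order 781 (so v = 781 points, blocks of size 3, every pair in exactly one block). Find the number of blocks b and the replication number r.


An STS(v) is a 2-(v, 3, 1) BIBD: block size k = 3, λ = 1.
Replication: r(k − 1) = λ(v − 1) ⇒ r·2 = 781 − 1 = 780 ⇒ r = 390.
Block count: bk = vr ⇒ b·3 = 781·390 = 304590 ⇒ b = 101530.
(Check via b = v(v − 1)/6 = 781·780/6 = 609180/6 = 101530.)

r = 390, b = 101530.


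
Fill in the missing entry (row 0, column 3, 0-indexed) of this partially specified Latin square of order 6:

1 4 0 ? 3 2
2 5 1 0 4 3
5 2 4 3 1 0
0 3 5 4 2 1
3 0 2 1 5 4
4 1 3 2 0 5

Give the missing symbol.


Row 0 contains symbols [0, 1, 2, 3, 4] — missing [5].
Column 3 contains symbols [0, 1, 2, 3, 4] — missing [5].
The missing symbol must appear in both missing sets; intersection = [5].
Therefore the hidden value is 5.

Missing value = 5.


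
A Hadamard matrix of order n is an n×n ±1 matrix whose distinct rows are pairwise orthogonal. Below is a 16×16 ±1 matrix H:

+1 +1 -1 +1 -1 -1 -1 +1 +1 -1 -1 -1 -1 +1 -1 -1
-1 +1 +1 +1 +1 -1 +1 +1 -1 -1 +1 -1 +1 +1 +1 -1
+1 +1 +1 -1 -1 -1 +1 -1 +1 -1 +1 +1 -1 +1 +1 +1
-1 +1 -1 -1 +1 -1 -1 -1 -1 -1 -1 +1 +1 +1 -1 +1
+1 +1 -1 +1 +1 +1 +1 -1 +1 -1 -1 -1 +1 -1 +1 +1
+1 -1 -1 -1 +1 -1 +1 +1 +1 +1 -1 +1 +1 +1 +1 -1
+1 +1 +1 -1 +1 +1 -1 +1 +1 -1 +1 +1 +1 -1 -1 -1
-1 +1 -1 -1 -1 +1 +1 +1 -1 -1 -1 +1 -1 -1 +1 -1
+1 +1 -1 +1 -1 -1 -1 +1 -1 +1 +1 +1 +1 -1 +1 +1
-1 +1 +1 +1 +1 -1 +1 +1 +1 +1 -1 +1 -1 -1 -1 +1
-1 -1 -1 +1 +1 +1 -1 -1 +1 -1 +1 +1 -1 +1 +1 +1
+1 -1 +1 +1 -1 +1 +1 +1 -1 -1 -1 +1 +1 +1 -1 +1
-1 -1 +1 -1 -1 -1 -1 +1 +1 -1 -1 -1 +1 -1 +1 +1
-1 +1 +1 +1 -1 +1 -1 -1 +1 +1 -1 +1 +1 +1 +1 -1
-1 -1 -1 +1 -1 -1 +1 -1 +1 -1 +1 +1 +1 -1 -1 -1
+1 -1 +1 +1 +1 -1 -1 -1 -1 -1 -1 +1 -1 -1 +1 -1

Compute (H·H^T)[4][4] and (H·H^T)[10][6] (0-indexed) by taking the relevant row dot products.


Row 4 of H: [1, 1, -1, 1, 1, 1, 1, -1, 1, -1, -1, -1, 1, -1, 1, 1].
Row 6 of H: [1, 1, 1, -1, 1, 1, -1, 1, 1, -1, 1, 1, 1, -1, -1, -1].
Row 10 of H: [-1, -1, -1, 1, 1, 1, -1, -1, 1, -1, 1, 1, -1, 1, 1, 1].
(H·H^T)[4][4] = Σ_j H[4][j]·H[4][j] = (1)² + (1)² + (-1)² + (1)² + (1)² + (1)² + (1)² + (-1)² + (1)² + (-1)² + (-1)² + (-1)² + (1)² + (-1)² + (1)² + (1)² = 1 + 1 + 1 + 1 + 1 + 1 + 1 + 1 + 1 + 1 + 1 + 1 + 1 + 1 + 1 + 1 = 16.
(H·H^T)[10][6] = Σ_j H[10][j]·H[6][j] = (-1)·(1) + (-1)·(1) + (-1)·(1) + (1)·(-1) + (1)·(1) + (1)·(1) + (-1)·(-1) + (-1)·(1) + (1)·(1) + (-1)·(-1) + (1)·(1) + (1)·(1) + (-1)·(1) + (1)·(-1) + (1)·(-1) + (1)·(-1) = -1 + -1 + -1 + -1 + 1 + 1 + 1 + -1 + 1 + 1 + 1 + 1 + -1 + -1 + -1 + -1 = -2.
Rows 10 and 6 are not orthogonal (dot product = -2 ≠ 0), so H is not a Hadamard matrix.

(4,4) entry = 16; (10,6) entry = -2.


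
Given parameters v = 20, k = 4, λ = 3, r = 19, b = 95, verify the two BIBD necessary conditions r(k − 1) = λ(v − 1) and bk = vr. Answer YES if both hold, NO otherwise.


Condition (i): r(k − 1) = 19·3 = 57; λ(v − 1) = 3·19 = 57. Match? YES.
Condition (ii): bk = 95·4 = 380; vr = 20·19 = 380. Match? YES.
Both conditions hold? YES.

YES


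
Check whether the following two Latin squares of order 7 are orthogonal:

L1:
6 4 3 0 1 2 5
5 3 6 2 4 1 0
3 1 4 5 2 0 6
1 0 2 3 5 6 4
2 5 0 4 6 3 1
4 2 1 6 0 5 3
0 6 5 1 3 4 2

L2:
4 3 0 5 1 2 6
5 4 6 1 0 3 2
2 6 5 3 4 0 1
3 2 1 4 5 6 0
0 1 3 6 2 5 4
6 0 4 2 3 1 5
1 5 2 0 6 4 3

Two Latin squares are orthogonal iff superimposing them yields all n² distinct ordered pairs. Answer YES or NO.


Form the n² = 49 superimposed pairs (L1[i][j], L2[i][j]), row by row (rows and columns indexed from 0):
row 0: (6,4) (4,3) (3,0) (0,5) (1,1) (2,2) (5,6)
row 1: (5,5) (3,4) (6,6) (2,1) (4,0) (1,3) (0,2)
row 2: (3,2) (1,6) (4,5) (5,3) (2,4) (0,0) (6,1)
row 3: (1,3) (0,2) (2,1) (3,4) (5,5) (6,6) (4,0)
row 4: (2,0) (5,1) (0,3) (4,6) (6,2) (3,5) (1,4)
row 5: (4,6) (2,0) (1,4) (6,2) (0,3) (5,1) (3,5)
row 6: (0,1) (6,5) (5,2) (1,0) (3,6) (4,4) (2,3)
Orthogonality requires all 49 pairs distinct.
But the pair (1,3) repeats: cell (1,5) has L1 = 1, L2 = 3, and cell (3,0) has L1 = 1, L2 = 3.
A repeated pair means some other pair never occurs (only 35 distinct pairs out of 49), so the squares are not orthogonal.
Conclusion: NO.

NO


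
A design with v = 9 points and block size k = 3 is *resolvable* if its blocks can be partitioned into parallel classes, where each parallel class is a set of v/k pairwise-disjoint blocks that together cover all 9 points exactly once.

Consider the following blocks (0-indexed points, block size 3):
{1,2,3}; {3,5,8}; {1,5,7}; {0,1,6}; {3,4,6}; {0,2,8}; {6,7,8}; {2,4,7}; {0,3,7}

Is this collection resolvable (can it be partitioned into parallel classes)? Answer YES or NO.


v = 9, block size k = 3, number of blocks = 9.
For resolvability, blocks must partition into parallel classes of size v/k = 3.
Total blocks must therefore be a multiple of 3: 9 = 3·3 + 0 ⇒ divisible ✓.
Consider block {1,2,3}. The only other block(s) in the collection disjoint from it are {6,7,8} — just 1 block(s). Any parallel class containing {1,2,3} would need 2 other blocks each disjoint from it, so no parallel class of size 3 can contain {1,2,3}.
Since every block must belong to some parallel class in a resolution, the collection cannot be partitioned into parallel classes.
Resolvable? NO.

NO


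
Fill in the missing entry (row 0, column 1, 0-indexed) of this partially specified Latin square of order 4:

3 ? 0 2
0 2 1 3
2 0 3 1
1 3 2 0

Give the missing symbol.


Row 0 contains symbols [0, 2, 3] — missing [1].
Column 1 contains symbols [0, 2, 3] — missing [1].
The missing symbol must appear in both missing sets; intersection = [1].
Therefore the hidden value is 1.

Missing value = 1.


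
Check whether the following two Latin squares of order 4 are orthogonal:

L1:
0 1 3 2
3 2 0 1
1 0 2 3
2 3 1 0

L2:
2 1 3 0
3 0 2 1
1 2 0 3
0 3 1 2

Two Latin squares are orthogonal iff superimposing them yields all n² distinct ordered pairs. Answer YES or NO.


Form the n² = 16 superimposed pairs (L1[i][j], L2[i][j]), row by row (rows and columns indexed from 0):
row 0: (0,2) (1,1) (3,3) (2,0)
row 1: (3,3) (2,0) (0,2) (1,1)
row 2: (1,1) (0,2) (2,0) (3,3)
row 3: (2,0) (3,3) (1,1) (0,2)
Orthogonality requires all 16 pairs distinct.
But the pair (3,3) repeats: cell (0,2) has L1 = 3, L2 = 3, and cell (1,0) has L1 = 3, L2 = 3.
A repeated pair means some other pair never occurs (only 4 distinct pairs out of 16), so the squares are not orthogonal.
Conclusion: NO.

NO


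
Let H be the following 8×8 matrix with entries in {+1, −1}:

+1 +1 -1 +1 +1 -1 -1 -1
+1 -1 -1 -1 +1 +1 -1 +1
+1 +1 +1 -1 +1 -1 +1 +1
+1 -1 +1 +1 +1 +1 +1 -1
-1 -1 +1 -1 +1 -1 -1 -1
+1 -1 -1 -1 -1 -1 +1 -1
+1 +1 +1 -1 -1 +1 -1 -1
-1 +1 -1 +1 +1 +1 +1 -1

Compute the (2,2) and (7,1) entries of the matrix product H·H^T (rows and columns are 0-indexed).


Row 1 of H: [1, -1, -1, -1, 1, 1, -1, 1].
Row 2 of H: [1, 1, 1, -1, 1, -1, 1, 1].
Row 7 of H: [-1, 1, -1, 1, 1, 1, 1, -1].
(H·H^T)[2][2] = Σ_j H[2][j]·H[2][j] = (1)² + (1)² + (1)² + (-1)² + (1)² + (-1)² + (1)² + (1)² = 1 + 1 + 1 + 1 + 1 + 1 + 1 + 1 = 8.
(H·H^T)[7][1] = Σ_j H[7][j]·H[1][j] = (-1)·(1) + (1)·(-1) + (-1)·(-1) + (1)·(-1) + (1)·(1) + (1)·(1) + (1)·(-1) + (-1)·(1) = -1 + -1 + 1 + -1 + 1 + 1 + -1 + -1 = -2.
Rows 7 and 1 are not orthogonal (dot product = -2 ≠ 0), so H is not a Hadamard matrix.

(2,2) entry = 8; (7,1) entry = -2.


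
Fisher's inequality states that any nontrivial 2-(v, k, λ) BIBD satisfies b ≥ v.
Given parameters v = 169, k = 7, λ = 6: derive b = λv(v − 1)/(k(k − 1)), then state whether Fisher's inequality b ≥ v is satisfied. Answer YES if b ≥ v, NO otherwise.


r = λ(v − 1)/(k − 1) = 6·168/6 = 168.
b = vr/k = 169·168/7 = 4056.
Fisher's inequality: b ≥ v ⇔ 4056 ≥ 169? YES.

YES


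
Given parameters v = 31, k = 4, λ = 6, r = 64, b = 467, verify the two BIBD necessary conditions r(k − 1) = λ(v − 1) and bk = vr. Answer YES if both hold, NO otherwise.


Condition (i): r(k − 1) = 64·3 = 192; λ(v − 1) = 6·30 = 180. Match? NO.
Condition (ii): bk = 467·4 = 1868; vr = 31·64 = 1984. Match? NO.
Both conditions hold? NO.

NO


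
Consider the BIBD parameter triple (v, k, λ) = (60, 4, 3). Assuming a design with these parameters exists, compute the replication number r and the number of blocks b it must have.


Any 2-(v, k, λ) BIBD satisfies two necessary conditions:
  (i)  Each point sits in r blocks, and counting incidences through any fixed point gives r(k − 1) = λ(v − 1), so r = λ(v − 1)/(k − 1).
  (ii) Total incidences bk = vr, so b = vr/k.
Step 1: r = λ(v − 1)/(k − 1) = 3·(60 − 1)/(4 − 1) = 3·59/3 = 177/3 = 59.
Step 2: b = vr/k = 60·59/4 = 3540/4 = 885.
Check integrality: r = 59 ∈ Z ✓, b = 885 ∈ Z ✓.
(These identities are necessary conditions: they determine r and b for any design with these parameters, but do not by themselves prove that one exists.)

r = 59, b = 885.


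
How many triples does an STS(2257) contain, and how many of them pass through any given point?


An STS(v) is a 2-(v, 3, 1) BIBD: block size k = 3, λ = 1.
Replication: r(k − 1) = λ(v − 1) ⇒ r·2 = 2257 − 1 = 2256 ⇒ r = 1128.
Block count: b = v(v − 1)/6 = 2257·2256/6 = 5091792/6 = 848632.
(Check via bk = vr: 848632·3 = 2545896 = 2257·1128 = 2545896 ✓.)

r = 1128, b = 848632.


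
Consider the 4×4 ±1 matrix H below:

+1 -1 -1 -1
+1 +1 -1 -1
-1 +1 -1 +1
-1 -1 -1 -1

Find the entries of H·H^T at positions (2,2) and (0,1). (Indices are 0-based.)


Row 0 of H: [1, -1, -1, -1].
Row 1 of H: [1, 1, -1, -1].
Row 2 of H: [-1, 1, -1, 1].
(H·H^T)[2][2] = Σ_j H[2][j]·H[2][j] = (-1)² + (1)² + (-1)² + (1)² = 1 + 1 + 1 + 1 = 4.
(H·H^T)[0][1] = Σ_j H[0][j]·H[1][j] = (1)·(1) + (-1)·(1) + (-1)·(-1) + (-1)·(-1) = 1 + -1 + 1 + 1 = 2.
Rows 0 and 1 are not orthogonal (dot product = 2 ≠ 0), so H is not a Hadamard matrix.

(2,2) entry = 4; (0,1) entry = 2.


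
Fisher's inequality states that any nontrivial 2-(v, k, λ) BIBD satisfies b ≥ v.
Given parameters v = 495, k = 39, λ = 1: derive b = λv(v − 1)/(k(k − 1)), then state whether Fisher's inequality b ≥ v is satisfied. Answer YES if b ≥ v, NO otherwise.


b = λv(v − 1)/(k(k − 1)) = 1·495·494/(39·38) = 244530/1482 = 165.
Compare with v = 495: b < v, so Fisher's inequality fails.

NO


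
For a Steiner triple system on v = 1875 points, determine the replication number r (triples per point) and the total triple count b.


An STS(v) is a 2-(v, 3, 1) BIBD: block size k = 3, λ = 1.
Replication: r(k − 1) = λ(v − 1) ⇒ r·2 = 1875 − 1 = 1874 ⇒ r = 937.
Block count: bk = vr ⇒ b·3 = 1875·937 = 1756875 ⇒ b = 585625.

r = 937, b = 585625.


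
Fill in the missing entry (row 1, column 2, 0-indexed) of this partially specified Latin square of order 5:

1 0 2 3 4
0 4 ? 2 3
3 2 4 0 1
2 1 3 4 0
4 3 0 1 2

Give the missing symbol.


Row 1 contains symbols [0, 2, 3, 4] — missing [1].
Column 2 contains symbols [0, 2, 3, 4] — missing [1].
The missing symbol must appear in both missing sets; intersection = [1].
Therefore the hidden value is 1.

Missing value = 1.


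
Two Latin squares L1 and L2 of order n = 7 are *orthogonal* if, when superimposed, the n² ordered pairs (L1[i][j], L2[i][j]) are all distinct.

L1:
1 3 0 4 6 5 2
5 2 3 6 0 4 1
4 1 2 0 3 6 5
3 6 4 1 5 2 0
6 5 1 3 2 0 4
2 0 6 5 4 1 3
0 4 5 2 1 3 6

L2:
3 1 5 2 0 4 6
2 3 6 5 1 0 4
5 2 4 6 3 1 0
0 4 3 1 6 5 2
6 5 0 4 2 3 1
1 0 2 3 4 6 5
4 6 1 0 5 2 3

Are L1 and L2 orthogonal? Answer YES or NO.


Form the n² = 49 superimposed pairs (L1[i][j], L2[i][j]), row by row (rows and columns indexed from 0):
row 0: (1,3) (3,1) (0,5) (4,2) (6,0) (5,4) (2,6)
row 1: (5,2) (2,3) (3,6) (6,5) (0,1) (4,0) (1,4)
row 2: (4,5) (1,2) (2,4) (0,6) (3,3) (6,1) (5,0)
row 3: (3,0) (6,4) (4,3) (1,1) (5,6) (2,5) (0,2)
row 4: (6,6) (5,5) (1,0) (3,4) (2,2) (0,3) (4,1)
row 5: (2,1) (0,0) (6,2) (5,3) (4,4) (1,6) (3,5)
row 6: (0,4) (4,6) (5,1) (2,0) (1,5) (3,2) (6,3)
Orthogonality requires all 49 pairs distinct.
Check by first coordinate: for each symbol s of L1, list the L2 entries in the n cells where L1 = s; they must all differ.
  L1 = 0: L2 entries (in reading order) 5, 1, 6, 2, 3, 0, 4 — all 7 distinct ✓
  L1 = 1: L2 entries (in reading order) 3, 4, 2, 1, 0, 6, 5 — all 7 distinct ✓
  L1 = 2: L2 entries (in reading order) 6, 3, 4, 5, 2, 1, 0 — all 7 distinct ✓
  L1 = 3: L2 entries (in reading order) 1, 6, 3, 0, 4, 5, 2 — all 7 distinct ✓
  L1 = 4: L2 entries (in reading order) 2, 0, 5, 3, 1, 4, 6 — all 7 distinct ✓
  L1 = 5: L2 entries (in reading order) 4, 2, 0, 6, 5, 3, 1 — all 7 distinct ✓
  L1 = 6: L2 entries (in reading order) 0, 5, 1, 4, 6, 2, 3 — all 7 distinct ✓
Every symbol of L1 meets every symbol of L2 exactly once, so all 49 pairs are distinct (49 of 49).
Conclusion: YES.

YES


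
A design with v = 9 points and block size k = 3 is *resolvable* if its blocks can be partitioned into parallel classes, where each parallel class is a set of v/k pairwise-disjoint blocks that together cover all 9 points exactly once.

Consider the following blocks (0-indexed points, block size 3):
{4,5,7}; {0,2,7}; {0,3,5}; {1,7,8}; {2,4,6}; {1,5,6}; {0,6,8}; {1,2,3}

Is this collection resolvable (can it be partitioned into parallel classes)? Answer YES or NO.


v = 9, block size k = 3, number of blocks = 8.
For resolvability, blocks must partition into parallel classes of size v/k = 3.
Total blocks must therefore be a multiple of 3: 8 = 3·2 + 2 ⇒ not divisible ✗.
Resolvable? NO.

NO


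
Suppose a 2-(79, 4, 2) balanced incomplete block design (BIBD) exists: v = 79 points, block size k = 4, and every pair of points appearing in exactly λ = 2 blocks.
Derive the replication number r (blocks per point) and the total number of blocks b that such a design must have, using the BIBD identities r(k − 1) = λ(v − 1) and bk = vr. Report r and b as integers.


Any 2-(v, k, λ) BIBD satisfies two necessary conditions:
  (i)  Each point sits in r blocks, and counting incidences through any fixed point gives r(k − 1) = λ(v − 1), so r = λ(v − 1)/(k − 1).
  (ii) Total incidences bk = vr, so b = vr/k.
Step 1: r = λ(v − 1)/(k − 1) = 2·(79 − 1)/(4 − 1) = 2·78/3 = 156/3 = 52.
Step 2: b = vr/k = 79·52/4 = 4108/4 = 1027.
Check integrality: r = 52 ∈ Z ✓, b = 1027 ∈ Z ✓.
(These identities are necessary conditions: they determine r and b for any design with these parameters, but do not by themselves prove that one exists.)

r = 52, b = 1027.


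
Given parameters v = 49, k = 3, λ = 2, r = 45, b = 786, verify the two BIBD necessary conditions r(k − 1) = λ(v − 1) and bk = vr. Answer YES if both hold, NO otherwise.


Condition (i): r(k − 1) = 45·2 = 90; λ(v − 1) = 2·48 = 96. Match? NO.
Condition (ii): bk = 786·3 = 2358; vr = 49·45 = 2205. Match? NO.
Both conditions hold? NO.

NO


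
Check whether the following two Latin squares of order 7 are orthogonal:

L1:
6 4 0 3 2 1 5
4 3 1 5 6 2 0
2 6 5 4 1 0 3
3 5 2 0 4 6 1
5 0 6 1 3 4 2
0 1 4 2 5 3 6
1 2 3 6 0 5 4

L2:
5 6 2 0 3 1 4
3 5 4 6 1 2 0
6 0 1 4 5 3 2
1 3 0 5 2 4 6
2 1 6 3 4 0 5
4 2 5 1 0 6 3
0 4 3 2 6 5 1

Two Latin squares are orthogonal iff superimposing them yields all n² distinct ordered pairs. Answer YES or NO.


Form the n² = 49 superimposed pairs (L1[i][j], L2[i][j]), row by row (rows and columns indexed from 0):
row 0: (6,5) (4,6) (0,2) (3,0) (2,3) (1,1) (5,4)
row 1: (4,3) (3,5) (1,4) (5,6) (6,1) (2,2) (0,0)
row 2: (2,6) (6,0) (5,1) (4,4) (1,5) (0,3) (3,2)
row 3: (3,1) (5,3) (2,0) (0,5) (4,2) (6,4) (1,6)
row 4: (5,2) (0,1) (6,6) (1,3) (3,4) (4,0) (2,5)
row 5: (0,4) (1,2) (4,5) (2,1) (5,0) (3,6) (6,3)
row 6: (1,0) (2,4) (3,3) (6,2) (0,6) (5,5) (4,1)
Orthogonality requires all 49 pairs distinct.
Check by first coordinate: for each symbol s of L1, list the L2 entries in the n cells where L1 = s; they must all differ.
  L1 = 0: L2 entries (in reading order) 2, 0, 3, 5, 1, 4, 6 — all 7 distinct ✓
  L1 = 1: L2 entries (in reading order) 1, 4, 5, 6, 3, 2, 0 — all 7 distinct ✓
  L1 = 2: L2 entries (in reading order) 3, 2, 6, 0, 5, 1, 4 — all 7 distinct ✓
  L1 = 3: L2 entries (in reading order) 0, 5, 2, 1, 4, 6, 3 — all 7 distinct ✓
  L1 = 4: L2 entries (in reading order) 6, 3, 4, 2, 0, 5, 1 — all 7 distinct ✓
  L1 = 5: L2 entries (in reading order) 4, 6, 1, 3, 2, 0, 5 — all 7 distinct ✓
  L1 = 6: L2 entries (in reading order) 5, 1, 0, 4, 6, 3, 2 — all 7 distinct ✓
Every symbol of L1 meets every symbol of L2 exactly once, so all 49 pairs are distinct (49 of 49).
Conclusion: YES.

YES


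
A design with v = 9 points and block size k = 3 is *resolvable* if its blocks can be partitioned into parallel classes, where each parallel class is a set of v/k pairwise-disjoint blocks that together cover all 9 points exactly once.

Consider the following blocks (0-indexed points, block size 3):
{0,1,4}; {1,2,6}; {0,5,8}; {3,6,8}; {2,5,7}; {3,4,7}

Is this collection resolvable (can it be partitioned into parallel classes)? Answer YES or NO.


v = 9, block size k = 3, number of blocks = 6.
For resolvability, blocks must partition into parallel classes of size v/k = 3.
Total blocks must therefore be a multiple of 3: 6 = 3·2 + 0 ⇒ divisible ✓.
Greedy packing gives 2 candidate class(es). Each should be a full parallel class (size 3, covers all 9 points).
  Class 1 (3 blocks): {0,1,4}; {3,6,8}; {2,5,7}. Points covered: [0, 1, 2, 3, 4, 5, 6, 7, 8].
  Class 2 (3 blocks): {1,2,6}; {0,5,8}; {3,4,7}. Points covered: [0, 1, 2, 3, 4, 5, 6, 7, 8].
All classes full (size 3)? YES. All classes cover every point? YES.
Resolvable? YES.

YES


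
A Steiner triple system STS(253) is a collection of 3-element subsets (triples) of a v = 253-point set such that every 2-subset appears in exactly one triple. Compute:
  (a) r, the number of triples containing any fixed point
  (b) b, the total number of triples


An STS(v) is a 2-(v, 3, 1) BIBD: block size k = 3, λ = 1.
Replication: r(k − 1) = λ(v − 1) ⇒ r·2 = 253 − 1 = 252 ⇒ r = 126.
Block count: bk = vr ⇒ b·3 = 253·126 = 31878 ⇒ b = 10626.
(Check via b = v(v − 1)/6 = 253·252/6 = 63756/6 = 10626.)

r = 126, b = 10626.


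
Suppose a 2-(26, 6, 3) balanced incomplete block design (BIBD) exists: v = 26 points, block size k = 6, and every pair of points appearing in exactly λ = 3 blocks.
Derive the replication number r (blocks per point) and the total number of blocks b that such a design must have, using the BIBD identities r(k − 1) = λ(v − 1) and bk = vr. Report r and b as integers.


Any 2-(v, k, λ) BIBD satisfies two necessary conditions:
  (i)  Each point sits in r blocks, and counting incidences through any fixed point gives r(k − 1) = λ(v − 1), so r = λ(v − 1)/(k − 1).
  (ii) Total incidences bk = vr, so b = vr/k.
Step 1: r = λ(v − 1)/(k − 1) = 3·(26 − 1)/(6 − 1) = 3·25/5 = 75/5 = 15.
Step 2: b = vr/k = 26·15/6 = 390/6 = 65.
Check integrality: r = 15 ∈ Z ✓, b = 65 ∈ Z ✓.
(These identities are necessary conditions: they determine r and b for any design with these parameters, but do not by themselves prove that one exists.)

r = 15, b = 65.


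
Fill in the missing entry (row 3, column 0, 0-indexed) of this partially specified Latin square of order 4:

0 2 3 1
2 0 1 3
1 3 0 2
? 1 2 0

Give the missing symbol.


Row 3 contains symbols [0, 1, 2] — missing [3].
Column 0 contains symbols [0, 1, 2] — missing [3].
The missing symbol must appear in both missing sets; intersection = [3].
Therefore the hidden value is 3.

Missing value = 3.


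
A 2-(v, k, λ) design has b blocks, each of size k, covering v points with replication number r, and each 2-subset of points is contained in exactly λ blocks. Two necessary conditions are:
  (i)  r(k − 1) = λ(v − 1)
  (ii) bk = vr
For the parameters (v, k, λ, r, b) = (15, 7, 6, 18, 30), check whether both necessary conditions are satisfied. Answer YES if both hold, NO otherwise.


Condition (i): r(k − 1) = 18·6 = 108; λ(v − 1) = 6·14 = 84. Match? NO.
Condition (ii): bk = 30·7 = 210; vr = 15·18 = 270. Match? NO.
Both conditions hold? NO.

NO


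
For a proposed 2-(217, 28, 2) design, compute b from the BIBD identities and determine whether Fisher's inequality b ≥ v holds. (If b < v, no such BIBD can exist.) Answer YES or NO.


b = λv(v − 1)/(k(k − 1)) = 2·217·216/(28·27) = 93744/756 = 124.
Compare with v = 217: b < v, so Fisher's inequality fails.

NO


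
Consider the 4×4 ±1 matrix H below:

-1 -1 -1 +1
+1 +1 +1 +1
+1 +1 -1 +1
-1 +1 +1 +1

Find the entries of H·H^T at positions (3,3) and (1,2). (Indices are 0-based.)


Row 1 of H: [1, 1, 1, 1].
Row 2 of H: [1, 1, -1, 1].
Row 3 of H: [-1, 1, 1, 1].
(H·H^T)[3][3] = Σ_j H[3][j]·H[3][j] = (-1)² + (1)² + (1)² + (1)² = 1 + 1 + 1 + 1 = 4.
(H·H^T)[1][2] = Σ_j H[1][j]·H[2][j] = (1)·(1) + (1)·(1) + (1)·(-1) + (1)·(1) = 1 + 1 + -1 + 1 = 2.
Rows 1 and 2 are not orthogonal (dot product = 2 ≠ 0), so H is not a Hadamard matrix.

(3,3) entry = 4; (1,2) entry = 2.


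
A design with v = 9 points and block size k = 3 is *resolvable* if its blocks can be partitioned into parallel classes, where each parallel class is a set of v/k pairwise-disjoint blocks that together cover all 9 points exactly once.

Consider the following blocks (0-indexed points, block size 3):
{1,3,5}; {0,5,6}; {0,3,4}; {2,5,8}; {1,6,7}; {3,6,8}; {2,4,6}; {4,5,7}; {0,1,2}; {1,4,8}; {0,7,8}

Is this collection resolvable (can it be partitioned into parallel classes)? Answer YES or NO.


v = 9, block size k = 3, number of blocks = 11.
For resolvability, blocks must partition into parallel classes of size v/k = 3.
Total blocks must therefore be a multiple of 3: 11 = 3·3 + 2 ⇒ not divisible ✗.
Resolvable? NO.

NO


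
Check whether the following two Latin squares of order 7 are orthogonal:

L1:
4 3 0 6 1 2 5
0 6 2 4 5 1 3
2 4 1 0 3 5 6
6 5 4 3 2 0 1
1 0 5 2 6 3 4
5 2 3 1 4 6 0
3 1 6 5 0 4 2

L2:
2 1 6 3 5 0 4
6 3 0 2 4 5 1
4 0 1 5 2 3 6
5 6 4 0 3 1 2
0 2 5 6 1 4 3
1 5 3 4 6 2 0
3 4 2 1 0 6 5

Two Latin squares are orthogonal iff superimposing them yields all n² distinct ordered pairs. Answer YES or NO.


Form the n² = 49 superimposed pairs (L1[i][j], L2[i][j]), row by row (rows and columns indexed from 0):
row 0: (4,2) (3,1) (0,6) (6,3) (1,5) (2,0) (5,4)
row 1: (0,6) (6,3) (2,0) (4,2) (5,4) (1,5) (3,1)
row 2: (2,4) (4,0) (1,1) (0,5) (3,2) (5,3) (6,6)
row 3: (6,5) (5,6) (4,4) (3,0) (2,3) (0,1) (1,2)
row 4: (1,0) (0,2) (5,5) (2,6) (6,1) (3,4) (4,3)
row 5: (5,1) (2,5) (3,3) (1,4) (4,6) (6,2) (0,0)
row 6: (3,3) (1,4) (6,2) (5,1) (0,0) (4,6) (2,5)
Orthogonality requires all 49 pairs distinct.
But the pair (0,6) repeats: cell (0,2) has L1 = 0, L2 = 6, and cell (1,0) has L1 = 0, L2 = 6.
A repeated pair means some other pair never occurs (only 35 distinct pairs out of 49), so the squares are not orthogonal.
Conclusion: NO.

NO


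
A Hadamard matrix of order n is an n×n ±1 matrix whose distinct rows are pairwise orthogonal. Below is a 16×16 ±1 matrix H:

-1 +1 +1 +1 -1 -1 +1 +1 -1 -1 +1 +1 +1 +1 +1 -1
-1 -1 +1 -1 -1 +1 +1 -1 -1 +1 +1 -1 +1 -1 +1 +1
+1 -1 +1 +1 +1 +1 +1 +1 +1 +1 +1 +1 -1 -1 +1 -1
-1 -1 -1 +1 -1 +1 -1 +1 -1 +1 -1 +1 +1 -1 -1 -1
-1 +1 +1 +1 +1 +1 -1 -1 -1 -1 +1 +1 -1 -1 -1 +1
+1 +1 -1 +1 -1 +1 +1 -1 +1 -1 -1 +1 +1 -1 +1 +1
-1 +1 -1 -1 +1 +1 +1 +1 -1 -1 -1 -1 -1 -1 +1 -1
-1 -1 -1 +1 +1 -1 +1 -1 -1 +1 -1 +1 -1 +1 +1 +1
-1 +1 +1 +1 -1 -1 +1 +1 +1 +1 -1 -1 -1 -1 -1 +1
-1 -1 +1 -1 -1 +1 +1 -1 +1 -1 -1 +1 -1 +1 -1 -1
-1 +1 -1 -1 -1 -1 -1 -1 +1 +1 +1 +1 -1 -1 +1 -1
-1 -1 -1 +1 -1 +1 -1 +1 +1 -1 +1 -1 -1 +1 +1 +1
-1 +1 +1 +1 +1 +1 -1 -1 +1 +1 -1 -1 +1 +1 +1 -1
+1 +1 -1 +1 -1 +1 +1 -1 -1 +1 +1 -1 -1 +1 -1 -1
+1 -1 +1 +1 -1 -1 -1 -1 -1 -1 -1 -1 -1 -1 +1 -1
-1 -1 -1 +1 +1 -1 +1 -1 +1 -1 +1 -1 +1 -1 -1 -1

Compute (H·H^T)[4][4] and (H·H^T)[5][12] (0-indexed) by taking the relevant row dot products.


Row 4 of H: [-1, 1, 1, 1, 1, 1, -1, -1, -1, -1, 1, 1, -1, -1, -1, 1].
Row 5 of H: [1, 1, -1, 1, -1, 1, 1, -1, 1, -1, -1, 1, 1, -1, 1, 1].
Row 12 of H: [-1, 1, 1, 1, 1, 1, -1, -1, 1, 1, -1, -1, 1, 1, 1, -1].
(H·H^T)[4][4] = Σ_j H[4][j]·H[4][j] = (-1)² + (1)² + (1)² + (1)² + (1)² + (1)² + (-1)² + (-1)² + (-1)² + (-1)² + (1)² + (1)² + (-1)² + (-1)² + (-1)² + (1)² = 1 + 1 + 1 + 1 + 1 + 1 + 1 + 1 + 1 + 1 + 1 + 1 + 1 + 1 + 1 + 1 = 16.
(H·H^T)[5][12] = Σ_j H[5][j]·H[12][j] = (1)·(-1) + (1)·(1) + (-1)·(1) + (1)·(1) + (-1)·(1) + (1)·(1) + (1)·(-1) + (-1)·(-1) + (1)·(1) + (-1)·(1) + (-1)·(-1) + (1)·(-1) + (1)·(1) + (-1)·(1) + (1)·(1) + (1)·(-1) = -1 + 1 + -1 + 1 + -1 + 1 + -1 + 1 + 1 + -1 + 1 + -1 + 1 + -1 + 1 + -1 = 0.
So rows 5 and 12 are orthogonal; the diagonal entry equals n = 16.

(4,4) entry = 16; (5,12) entry = 0.


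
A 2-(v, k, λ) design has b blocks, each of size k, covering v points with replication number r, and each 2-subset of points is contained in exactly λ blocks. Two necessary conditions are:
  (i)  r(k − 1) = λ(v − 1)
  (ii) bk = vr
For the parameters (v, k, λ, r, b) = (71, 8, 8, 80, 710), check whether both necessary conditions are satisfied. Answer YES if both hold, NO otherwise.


Condition (i): r(k − 1) = 80·7 = 560; λ(v − 1) = 8·70 = 560. Match? YES.
Condition (ii): bk = 710·8 = 5680; vr = 71·80 = 5680. Match? YES.
Both conditions hold? YES.

YES


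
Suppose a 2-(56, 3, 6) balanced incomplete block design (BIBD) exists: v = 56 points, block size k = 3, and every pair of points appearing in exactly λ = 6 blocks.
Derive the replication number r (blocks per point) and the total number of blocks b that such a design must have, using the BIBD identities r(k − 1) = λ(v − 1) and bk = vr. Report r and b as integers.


Any 2-(v, k, λ) BIBD satisfies two necessary conditions:
  (i)  Each point sits in r blocks, and counting incidences through any fixed point gives r(k − 1) = λ(v − 1), so r = λ(v − 1)/(k − 1).
  (ii) Total incidences bk = vr, so b = vr/k.
Step 1: r = λ(v − 1)/(k − 1) = 6·(56 − 1)/(3 − 1) = 6·55/2 = 330/2 = 165.
Step 2: b = vr/k = 56·165/3 = 9240/3 = 3080.
Check integrality: r = 165 ∈ Z ✓, b = 3080 ∈ Z ✓.
(These identities are necessary conditions: they determine r and b for any design with these parameters, but do not by themselves prove that one exists.)

r = 165, b = 3080.


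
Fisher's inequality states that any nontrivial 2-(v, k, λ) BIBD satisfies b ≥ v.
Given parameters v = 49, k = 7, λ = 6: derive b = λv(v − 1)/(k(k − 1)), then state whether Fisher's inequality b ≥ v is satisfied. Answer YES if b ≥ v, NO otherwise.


b = λv(v − 1)/(k(k − 1)) = 6·49·48/(7·6) = 14112/42 = 336.
Compare with v = 49: b ≥ v, so Fisher's inequality holds.

YES


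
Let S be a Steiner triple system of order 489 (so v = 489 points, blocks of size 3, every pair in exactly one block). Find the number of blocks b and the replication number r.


An STS(v) is a 2-(v, 3, 1) BIBD: block size k = 3, λ = 1.
Replication: r(k − 1) = λ(v − 1) ⇒ r·2 = 489 − 1 = 488 ⇒ r = 244.
Block count: b = v(v − 1)/6 = 489·488/6 = 238632/6 = 39772.
(Check via bk = vr: 39772·3 = 119316 = 489·244 = 119316 ✓.)

r = 244, b = 39772.


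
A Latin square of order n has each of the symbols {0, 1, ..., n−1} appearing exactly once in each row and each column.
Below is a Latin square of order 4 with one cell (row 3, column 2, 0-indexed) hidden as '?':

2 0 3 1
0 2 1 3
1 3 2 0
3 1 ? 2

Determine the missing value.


Row 3 contains symbols [1, 2, 3] — missing [0].
Column 2 contains symbols [1, 2, 3] — missing [0].
The missing symbol must appear in both missing sets; intersection = [0].
Therefore the hidden value is 0.

Missing value = 0.


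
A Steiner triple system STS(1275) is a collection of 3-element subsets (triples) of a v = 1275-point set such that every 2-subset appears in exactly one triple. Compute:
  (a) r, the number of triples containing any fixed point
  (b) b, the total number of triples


An STS(v) is a 2-(v, 3, 1) BIBD: block size k = 3, λ = 1.
Replication: r(k − 1) = λ(v − 1) ⇒ r·2 = 1275 − 1 = 1274 ⇒ r = 637.
Block count: bk = vr ⇒ b·3 = 1275·637 = 812175 ⇒ b = 270725.

r = 637, b = 270725.


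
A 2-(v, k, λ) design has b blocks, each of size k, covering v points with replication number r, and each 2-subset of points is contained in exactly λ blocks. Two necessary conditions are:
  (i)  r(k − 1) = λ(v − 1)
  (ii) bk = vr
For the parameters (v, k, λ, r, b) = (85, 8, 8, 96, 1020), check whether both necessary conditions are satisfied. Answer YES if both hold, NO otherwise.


Condition (i): r(k − 1) = 96·7 = 672; λ(v − 1) = 8·84 = 672. Match? YES.
Condition (ii): bk = 1020·8 = 8160; vr = 85·96 = 8160. Match? YES.
Both conditions hold? YES.

YES


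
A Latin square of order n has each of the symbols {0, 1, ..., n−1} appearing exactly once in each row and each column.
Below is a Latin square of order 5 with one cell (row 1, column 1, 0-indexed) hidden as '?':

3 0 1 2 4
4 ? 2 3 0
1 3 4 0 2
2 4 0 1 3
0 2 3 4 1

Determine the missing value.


Row 1 contains symbols [0, 2, 3, 4] — missing [1].
Column 1 contains symbols [0, 2, 3, 4] — missing [1].
The missing symbol must appear in both missing sets; intersection = [1].
Therefore the hidden value is 1.

Missing value = 1.


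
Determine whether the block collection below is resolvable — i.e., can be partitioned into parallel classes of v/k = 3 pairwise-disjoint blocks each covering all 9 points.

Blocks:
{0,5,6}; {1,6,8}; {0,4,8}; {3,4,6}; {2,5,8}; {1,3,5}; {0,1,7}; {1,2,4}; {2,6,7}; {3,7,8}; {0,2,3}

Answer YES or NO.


v = 9, block size k = 3, number of blocks = 11.
For resolvability, blocks must partition into parallel classes of size v/k = 3.
Total blocks must therefore be a multiple of 3: 11 = 3·3 + 2 ⇒ not divisible ✗.
Resolvable? NO.

NO


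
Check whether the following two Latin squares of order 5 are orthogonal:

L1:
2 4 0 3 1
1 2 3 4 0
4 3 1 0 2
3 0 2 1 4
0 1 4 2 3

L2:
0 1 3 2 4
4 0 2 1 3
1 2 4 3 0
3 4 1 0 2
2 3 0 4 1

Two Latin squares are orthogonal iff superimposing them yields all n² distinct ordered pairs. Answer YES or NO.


Form the n² = 25 superimposed pairs (L1[i][j], L2[i][j]), row by row (rows and columns indexed from 0):
row 0: (2,0) (4,1) (0,3) (3,2) (1,4)
row 1: (1,4) (2,0) (3,2) (4,1) (0,3)
row 2: (4,1) (3,2) (1,4) (0,3) (2,0)
row 3: (3,3) (0,4) (2,1) (1,0) (4,2)
row 4: (0,2) (1,3) (4,0) (2,4) (3,1)
Orthogonality requires all 25 pairs distinct.
But the pair (1,4) repeats: cell (0,4) has L1 = 1, L2 = 4, and cell (1,0) has L1 = 1, L2 = 4.
A repeated pair means some other pair never occurs (only 15 distinct pairs out of 25), so the squares are not orthogonal.
Conclusion: NO.

NO


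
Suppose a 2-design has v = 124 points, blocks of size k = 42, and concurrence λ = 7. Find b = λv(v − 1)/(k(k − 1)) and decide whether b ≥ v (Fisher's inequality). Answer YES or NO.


r = λ(v − 1)/(k − 1) = 7·123/41 = 21.
b = vr/k = 124·21/42 = 62.
Fisher's inequality: b ≥ v ⇔ 62 ≥ 124? NO.

NO


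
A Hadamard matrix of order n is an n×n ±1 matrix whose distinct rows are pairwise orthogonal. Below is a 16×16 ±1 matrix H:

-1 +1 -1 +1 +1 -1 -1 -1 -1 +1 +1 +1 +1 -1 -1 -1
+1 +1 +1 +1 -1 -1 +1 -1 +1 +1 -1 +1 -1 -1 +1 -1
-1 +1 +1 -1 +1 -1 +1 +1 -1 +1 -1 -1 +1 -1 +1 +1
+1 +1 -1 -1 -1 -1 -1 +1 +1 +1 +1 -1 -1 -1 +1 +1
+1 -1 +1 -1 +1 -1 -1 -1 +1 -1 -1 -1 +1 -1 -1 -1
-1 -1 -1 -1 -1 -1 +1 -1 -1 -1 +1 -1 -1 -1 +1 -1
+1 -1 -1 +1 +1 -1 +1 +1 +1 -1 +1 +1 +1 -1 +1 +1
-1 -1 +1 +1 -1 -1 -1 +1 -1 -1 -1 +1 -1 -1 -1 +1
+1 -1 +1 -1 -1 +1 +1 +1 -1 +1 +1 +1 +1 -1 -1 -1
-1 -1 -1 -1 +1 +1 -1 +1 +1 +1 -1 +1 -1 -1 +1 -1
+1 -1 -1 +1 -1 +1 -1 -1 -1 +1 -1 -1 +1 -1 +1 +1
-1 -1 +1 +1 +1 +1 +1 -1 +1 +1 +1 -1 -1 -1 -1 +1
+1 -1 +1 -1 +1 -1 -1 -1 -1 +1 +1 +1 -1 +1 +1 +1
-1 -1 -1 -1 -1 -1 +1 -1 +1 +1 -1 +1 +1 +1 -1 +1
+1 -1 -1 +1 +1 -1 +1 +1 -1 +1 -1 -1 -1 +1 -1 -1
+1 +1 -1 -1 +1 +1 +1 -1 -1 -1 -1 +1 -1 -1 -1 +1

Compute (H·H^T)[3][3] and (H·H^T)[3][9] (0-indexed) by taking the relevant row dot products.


Row 3 of H: [1, 1, -1, -1, -1, -1, -1, 1, 1, 1, 1, -1, -1, -1, 1, 1].
Row 9 of H: [-1, -1, -1, -1, 1, 1, -1, 1, 1, 1, -1, 1, -1, -1, 1, -1].
(H·H^T)[3][3] = Σ_j H[3][j]·H[3][j] = (1)² + (1)² + (-1)² + (-1)² + (-1)² + (-1)² + (-1)² + (1)² + (1)² + (1)² + (1)² + (-1)² + (-1)² + (-1)² + (1)² + (1)² = 1 + 1 + 1 + 1 + 1 + 1 + 1 + 1 + 1 + 1 + 1 + 1 + 1 + 1 + 1 + 1 = 16.
(H·H^T)[3][9] = Σ_j H[3][j]·H[9][j] = (1)·(-1) + (1)·(-1) + (-1)·(-1) + (-1)·(-1) + (-1)·(1) + (-1)·(1) + (-1)·(-1) + (1)·(1) + (1)·(1) + (1)·(1) + (1)·(-1) + (-1)·(1) + (-1)·(-1) + (-1)·(-1) + (1)·(1) + (1)·(-1) = -1 + -1 + 1 + 1 + -1 + -1 + 1 + 1 + 1 + 1 + -1 + -1 + 1 + 1 + 1 + -1 = 2.
Rows 3 and 9 are not orthogonal (dot product = 2 ≠ 0), so H is not a Hadamard matrix.

(3,3) entry = 16; (3,9) entry = 2.


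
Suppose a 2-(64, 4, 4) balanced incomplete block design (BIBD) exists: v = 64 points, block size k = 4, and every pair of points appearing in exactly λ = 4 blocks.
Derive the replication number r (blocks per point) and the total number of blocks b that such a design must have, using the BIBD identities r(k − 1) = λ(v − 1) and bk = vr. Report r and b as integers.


Any 2-(v, k, λ) BIBD satisfies two necessary conditions:
  (i)  Each point sits in r blocks, and counting incidences through any fixed point gives r(k − 1) = λ(v − 1), so r = λ(v − 1)/(k − 1).
  (ii) Total incidences bk = vr, so b = vr/k.
Step 1: r = λ(v − 1)/(k − 1) = 4·(64 − 1)/(4 − 1) = 4·63/3 = 252/3 = 84.
Step 2: b = vr/k = 64·84/4 = 5376/4 = 1344.
Check integrality: r = 84 ∈ Z ✓, b = 1344 ∈ Z ✓.
(These identities are necessary conditions: they determine r and b for any design with these parameters, but do not by themselves prove that one exists.)

r = 84, b = 1344.


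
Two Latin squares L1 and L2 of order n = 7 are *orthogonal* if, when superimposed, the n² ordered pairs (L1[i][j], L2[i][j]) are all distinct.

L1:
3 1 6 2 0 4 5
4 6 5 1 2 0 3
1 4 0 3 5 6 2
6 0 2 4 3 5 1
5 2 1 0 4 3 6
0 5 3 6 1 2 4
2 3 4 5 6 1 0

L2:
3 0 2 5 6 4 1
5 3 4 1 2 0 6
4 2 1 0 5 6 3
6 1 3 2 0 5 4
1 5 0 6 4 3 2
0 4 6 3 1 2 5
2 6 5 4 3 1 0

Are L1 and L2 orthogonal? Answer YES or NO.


Form the n² = 49 superimposed pairs (L1[i][j], L2[i][j]), row by row (rows and columns indexed from 0):
row 0: (3,3) (1,0) (6,2) (2,5) (0,6) (4,4) (5,1)
row 1: (4,5) (6,3) (5,4) (1,1) (2,2) (0,0) (3,6)
row 2: (1,4) (4,2) (0,1) (3,0) (5,5) (6,6) (2,3)
row 3: (6,6) (0,1) (2,3) (4,2) (3,0) (5,5) (1,4)
row 4: (5,1) (2,5) (1,0) (0,6) (4,4) (3,3) (6,2)
row 5: (0,0) (5,4) (3,6) (6,3) (1,1) (2,2) (4,5)
row 6: (2,2) (3,6) (4,5) (5,4) (6,3) (1,1) (0,0)
Orthogonality requires all 49 pairs distinct.
But the pair (6,6) repeats: cell (2,5) has L1 = 6, L2 = 6, and cell (3,0) has L1 = 6, L2 = 6.
A repeated pair means some other pair never occurs (only 21 distinct pairs out of 49), so the squares are not orthogonal.
Conclusion: NO.

NO


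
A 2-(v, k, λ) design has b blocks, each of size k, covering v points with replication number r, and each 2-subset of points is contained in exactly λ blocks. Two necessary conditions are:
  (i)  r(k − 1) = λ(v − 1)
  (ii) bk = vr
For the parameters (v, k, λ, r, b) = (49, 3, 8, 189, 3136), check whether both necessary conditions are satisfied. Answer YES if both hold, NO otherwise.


Condition (i): r(k − 1) = 189·2 = 378; λ(v − 1) = 8·48 = 384. Match? NO.
Condition (ii): bk = 3136·3 = 9408; vr = 49·189 = 9261. Match? NO.
Both conditions hold? NO.

NO


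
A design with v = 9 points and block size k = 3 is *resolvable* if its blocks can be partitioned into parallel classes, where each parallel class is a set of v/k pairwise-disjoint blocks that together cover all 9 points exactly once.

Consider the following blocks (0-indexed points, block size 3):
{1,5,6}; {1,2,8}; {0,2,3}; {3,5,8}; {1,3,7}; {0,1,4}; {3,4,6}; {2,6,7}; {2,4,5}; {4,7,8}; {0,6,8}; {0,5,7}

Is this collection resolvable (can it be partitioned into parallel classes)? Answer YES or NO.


v = 9, block size k = 3, number of blocks = 12.
For resolvability, blocks must partition into parallel classes of size v/k = 3.
Total blocks must therefore be a multiple of 3: 12 = 3·4 + 0 ⇒ divisible ✓.
Greedy packing gives 4 candidate class(es). Each should be a full parallel class (size 3, covers all 9 points).
  Class 1 (3 blocks): {1,5,6}; {0,2,3}; {4,7,8}. Points covered: [0, 1, 2, 3, 4, 5, 6, 7, 8].
  Class 2 (3 blocks): {1,2,8}; {3,4,6}; {0,5,7}. Points covered: [0, 1, 2, 3, 4, 5, 6, 7, 8].
  Class 3 (3 blocks): {3,5,8}; {0,1,4}; {2,6,7}. Points covered: [0, 1, 2, 3, 4, 5, 6, 7, 8].
  Class 4 (3 blocks): {1,3,7}; {2,4,5}; {0,6,8}. Points covered: [0, 1, 2, 3, 4, 5, 6, 7, 8].
All classes full (size 3)? YES. All classes cover every point? YES.
Resolvable? YES.

YES


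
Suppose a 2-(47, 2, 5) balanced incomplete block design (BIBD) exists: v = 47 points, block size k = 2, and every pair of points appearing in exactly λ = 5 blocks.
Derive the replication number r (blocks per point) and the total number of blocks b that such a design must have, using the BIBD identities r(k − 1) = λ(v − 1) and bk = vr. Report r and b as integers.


Any 2-(v, k, λ) BIBD satisfies two necessary conditions:
  (i)  Each point sits in r blocks, and counting incidences through any fixed point gives r(k − 1) = λ(v − 1), so r = λ(v − 1)/(k − 1).
  (ii) Total incidences bk = vr, so b = vr/k.
Step 1: r = λ(v − 1)/(k − 1) = 5·(47 − 1)/(2 − 1) = 5·46/1 = 230/1 = 230.
Step 2: b = vr/k = 47·230/2 = 10810/2 = 5405.
Check integrality: r = 230 ∈ Z ✓, b = 5405 ∈ Z ✓.
(These identities are necessary conditions: they determine r and b for any design with these parameters, but do not by themselves prove that one exists.)

r = 230, b = 5405.


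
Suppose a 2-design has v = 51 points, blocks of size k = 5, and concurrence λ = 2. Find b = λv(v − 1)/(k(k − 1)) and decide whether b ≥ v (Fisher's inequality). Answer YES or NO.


r = λ(v − 1)/(k − 1) = 2·50/4 = 25.
b = vr/k = 51·25/5 = 255.
Fisher's inequality: b ≥ v ⇔ 255 ≥ 51? YES.

YES
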